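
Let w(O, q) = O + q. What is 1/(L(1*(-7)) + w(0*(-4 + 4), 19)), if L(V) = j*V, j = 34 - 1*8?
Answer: -1/163 ≈ -0.0061350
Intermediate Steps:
j = 26 (j = 34 - 8 = 26)
L(V) = 26*V
1/(L(1*(-7)) + w(0*(-4 + 4), 19)) = 1/(26*(1*(-7)) + (0*(-4 + 4) + 19)) = 1/(26*(-7) + (0*0 + 19)) = 1/(-182 + (0 + 19)) = 1/(-182 + 19) = 1/(-163) = -1/163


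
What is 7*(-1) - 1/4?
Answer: -29/4 ≈ -7.2500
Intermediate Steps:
7*(-1) - 1/4 = -7 - 1*¼ = -7 - ¼ = -29/4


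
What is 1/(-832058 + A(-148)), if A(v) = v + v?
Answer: -1/832354 ≈ -1.2014e-6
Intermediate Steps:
A(v) = 2*v
1/(-832058 + A(-148)) = 1/(-832058 + 2*(-148)) = 1/(-832058 - 296) = 1/(-832354) = -1/832354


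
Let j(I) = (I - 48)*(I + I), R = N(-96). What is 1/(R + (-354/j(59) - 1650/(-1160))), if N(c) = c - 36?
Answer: -1276/166965 ≈ -0.0076423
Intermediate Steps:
N(c) = -36 + c
R = -132 (R = -36 - 96 = -132)
j(I) = 2*I*(-48 + I) (j(I) = (-48 + I)*(2*I) = 2*I*(-48 + I))
1/(R + (-354/j(59) - 1650/(-1160))) = 1/(-132 + (-354*1/(118*(-48 + 59)) - 1650/(-1160))) = 1/(-132 + (-354/(2*59*11) - 1650*(-1/1160))) = 1/(-132 + (-354/1298 + 165/116)) = 1/(-132 + (-354*1/1298 + 165/116)) = 1/(-132 + (-3/11 + 165/116)) = 1/(-132 + 1467/1276) = 1/(-166965/1276) = -1276/166965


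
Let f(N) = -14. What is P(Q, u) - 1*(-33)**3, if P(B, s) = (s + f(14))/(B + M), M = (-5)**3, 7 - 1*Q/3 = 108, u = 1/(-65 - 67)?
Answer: 2030298601/56496 ≈ 35937.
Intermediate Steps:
u = -1/132 (u = 1/(-132) = -1/132 ≈ -0.0075758)
Q = -303 (Q = 21 - 3*108 = 21 - 324 = -303)
M = -125
P(B, s) = (-14 + s)/(-125 + B) (P(B, s) = (s - 14)/(B - 125) = (-14 + s)/(-125 + B))
P(Q, u) - 1*(-33)**3 = (-14 - 1/132)/(-125 - 303) - 1*(-33)**3 = -1849/132/(-428) - 1*(-35937) = -1/428*(-1849/132) + 35937 = 1849/56496 + 35937 = 2030298601/56496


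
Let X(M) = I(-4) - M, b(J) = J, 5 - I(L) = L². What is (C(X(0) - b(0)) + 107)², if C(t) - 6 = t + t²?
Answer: 49729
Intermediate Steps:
I(L) = 5 - L²
X(M) = -11 - M (X(M) = (5 - 1*(-4)²) - M = (5 - 1*16) - M = (5 - 16) - M = -11 - M)
C(t) = 6 + t + t² (C(t) = 6 + (t + t²) = 6 + t + t²)
(C(X(0) - b(0)) + 107)² = ((6 + ((-11 - 1*0) - 1*0) + ((-11 - 1*0) - 1*0)²) + 107)² = ((6 + ((-11 + 0) + 0) + ((-11 + 0) + 0)²) + 107)² = ((6 + (-11 + 0) + (-11 + 0)²) + 107)² = ((6 - 11 + (-11)²) + 107)² = ((6 - 11 + 121) + 107)² = (116 + 107)² = 223² = 49729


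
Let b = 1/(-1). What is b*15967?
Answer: -15967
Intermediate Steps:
b = -1
b*15967 = -1*15967 = -15967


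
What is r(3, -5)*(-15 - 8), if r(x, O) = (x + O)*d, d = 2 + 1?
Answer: 138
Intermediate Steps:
d = 3
r(x, O) = 3*O + 3*x (r(x, O) = (x + O)*3 = (O + x)*3 = 3*O + 3*x)
r(3, -5)*(-15 - 8) = (3*(-5) + 3*3)*(-15 - 8) = (-15 + 9)*(-23) = -6*(-23) = 138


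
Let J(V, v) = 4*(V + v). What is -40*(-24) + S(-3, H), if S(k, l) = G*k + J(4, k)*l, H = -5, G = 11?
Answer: 907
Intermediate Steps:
J(V, v) = 4*V + 4*v
S(k, l) = 11*k + l*(16 + 4*k) (S(k, l) = 11*k + (4*4 + 4*k)*l = 11*k + (16 + 4*k)*l = 11*k + l*(16 + 4*k))
-40*(-24) + S(-3, H) = -40*(-24) + (11*(-3) + 4*(-5)*(4 - 3)) = 960 + (-33 + 4*(-5)*1) = 960 + (-33 - 20) = 960 - 53 = 907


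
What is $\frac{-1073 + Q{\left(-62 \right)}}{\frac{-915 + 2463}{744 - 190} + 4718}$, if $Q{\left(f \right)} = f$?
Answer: $- \frac{62879}{261532} \approx -0.24043$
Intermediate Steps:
$\frac{-1073 + Q{\left(-62 \right)}}{\frac{-915 + 2463}{744 - 190} + 4718} = \frac{-1073 - 62}{\frac{-915 + 2463}{744 - 190} + 4718} = - \frac{1135}{\frac{1548}{554} + 4718} = - \frac{1135}{1548 \cdot \frac{1}{554} + 4718} = - \frac{1135}{\frac{774}{277} + 4718} = - \frac{1135}{\frac{1307660}{277}} = \left(-1135\right) \frac{277}{1307660} = - \frac{62879}{261532}$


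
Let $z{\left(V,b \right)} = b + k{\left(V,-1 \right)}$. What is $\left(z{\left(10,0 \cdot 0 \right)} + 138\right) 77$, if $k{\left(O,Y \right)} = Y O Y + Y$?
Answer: $11319$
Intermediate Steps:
$k{\left(O,Y \right)} = Y + O Y^{2}$ ($k{\left(O,Y \right)} = O Y Y + Y = O Y^{2} + Y = Y + O Y^{2}$)
$z{\left(V,b \right)} = -1 + V + b$ ($z{\left(V,b \right)} = b - \left(1 + V \left(-1\right)\right) = b - \left(1 - V\right) = b + \left(-1 + V\right) = -1 + V + b$)
$\left(z{\left(10,0 \cdot 0 \right)} + 138\right) 77 = \left(\left(-1 + 10 + 0 \cdot 0\right) + 138\right) 77 = \left(\left(-1 + 10 + 0\right) + 138\right) 77 = \left(9 + 138\right) 77 = 147 \cdot 77 = 11319$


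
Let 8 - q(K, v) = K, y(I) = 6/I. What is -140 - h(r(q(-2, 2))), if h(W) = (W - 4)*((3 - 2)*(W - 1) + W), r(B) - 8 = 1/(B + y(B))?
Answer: -567945/2809 ≈ -202.19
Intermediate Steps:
q(K, v) = 8 - K
r(B) = 8 + 1/(B + 6/B)
h(W) = (-1 + 2*W)*(-4 + W) (h(W) = (-4 + W)*(1*(-1 + W) + W) = (-4 + W)*((-1 + W) + W) = (-4 + W)*(-1 + 2*W) = (-1 + 2*W)*(-4 + W))
-140 - h(r(q(-2, 2))) = -140 - (4 - 9*(48 + (8 - 1*(-2))*(1 + 8*(8 - 1*(-2))))/(6 + (8 - 1*(-2))²) + 2*((48 + (8 - 1*(-2))*(1 + 8*(8 - 1*(-2))))/(6 + (8 - 1*(-2))²))²) = -140 - (4 - 9*(48 + (8 + 2)*(1 + 8*(8 + 2)))/(6 + (8 + 2)²) + 2*((48 + (8 + 2)*(1 + 8*(8 + 2)))/(6 + (8 + 2)²))²) = -140 - (4 - 9*(48 + 10*(1 + 8*10))/(6 + 10²) + 2*((48 + 10*(1 + 8*10))/(6 + 10²))²) = -140 - (4 - 9*(48 + 10*(1 + 80))/(6 + 100) + 2*((48 + 10*(1 + 80))/(6 + 100))²) = -140 - (4 - 9*(48 + 10*81)/106 + 2*((48 + 10*81)/106)²) = -140 - (4 - 9*(48 + 810)/106 + 2*((48 + 810)/106)²) = -140 - (4 - 9*858/106 + 2*((1/106)*858)²) = -140 - (4 - 9*429/53 + 2*(429/53)²) = -140 - (4 - 3861/53 + 2*(184041/2809)) = -140 - (4 - 3861/53 + 368082/2809) = -140 - 1*174685/2809 = -140 - 174685/2809 = -567945/2809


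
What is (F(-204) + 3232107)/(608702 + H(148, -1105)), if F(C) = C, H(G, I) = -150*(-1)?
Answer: 3231903/608852 ≈ 5.3082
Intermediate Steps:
H(G, I) = 150
(F(-204) + 3232107)/(608702 + H(148, -1105)) = (-204 + 3232107)/(608702 + 150) = 3231903/608852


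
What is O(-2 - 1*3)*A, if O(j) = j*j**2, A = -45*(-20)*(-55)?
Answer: 6187500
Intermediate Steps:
A = -49500 (A = 900*(-55) = -49500)
O(j) = j**3
O(-2 - 1*3)*A = (-2 - 1*3)**3*(-49500) = (-2 - 3)**3*(-49500) = (-5)**3*(-49500) = -125*(-49500) = 6187500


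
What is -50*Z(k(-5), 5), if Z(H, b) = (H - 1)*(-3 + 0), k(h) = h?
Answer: -900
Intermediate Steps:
Z(H, b) = 3 - 3*H (Z(H, b) = (-1 + H)*(-3) = 3 - 3*H)
-50*Z(k(-5), 5) = -50*(3 - 3*(-5)) = -50*(3 + 15) = -50*18 = -900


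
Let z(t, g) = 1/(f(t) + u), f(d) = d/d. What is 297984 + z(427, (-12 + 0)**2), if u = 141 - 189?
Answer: 14005247/47 ≈ 2.9798e+5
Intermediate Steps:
f(d) = 1
u = -48
z(t, g) = -1/47 (z(t, g) = 1/(1 - 48) = 1/(-47) = -1/47)
297984 + z(427, (-12 + 0)**2) = 297984 - 1/47 = 14005247/47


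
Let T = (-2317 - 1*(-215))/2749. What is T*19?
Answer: -39938/2749 ≈ -14.528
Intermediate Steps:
T = -2102/2749 (T = (-2317 + 215)*(1/2749) = -2102*1/2749 = -2102/2749 ≈ -0.76464)
T*19 = -2102/2749*19 = -39938/2749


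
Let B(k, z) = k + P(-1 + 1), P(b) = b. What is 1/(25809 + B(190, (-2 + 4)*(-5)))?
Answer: 1/25999 ≈ 3.8463e-5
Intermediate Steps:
B(k, z) = k (B(k, z) = k + (-1 + 1) = k + 0 = k)
1/(25809 + B(190, (-2 + 4)*(-5))) = 1/(25809 + 190) = 1/25999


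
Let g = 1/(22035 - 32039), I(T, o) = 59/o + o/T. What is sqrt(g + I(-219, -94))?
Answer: I*sqrt(526271836212159)/51485586 ≈ 0.44557*I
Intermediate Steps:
g = -1/10004 (g = 1/(-10004) = -1/10004 ≈ -9.9960e-5)
sqrt(g + I(-219, -94)) = sqrt(-1/10004 + (59/(-94) - 94/(-219))) = sqrt(-1/10004 + (59*(-1/94) - 94*(-1/219))) = sqrt(-1/10004 + (-59/94 + 94/219)) = sqrt(-1/10004 - 4085/20586) = sqrt(-20443463/102971172) = I*sqrt(526271836212159)/51485586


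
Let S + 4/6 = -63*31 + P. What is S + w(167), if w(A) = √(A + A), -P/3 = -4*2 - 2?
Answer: -5771/3 + √334 ≈ -1905.4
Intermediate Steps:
P = 30 (P = -3*(-4*2 - 2) = -3*(-8 - 2) = -3*(-10) = 30)
w(A) = √2*√A (w(A) = √(2*A) = √2*√A)
S = -5771/3 (S = -⅔ + (-63*31 + 30) = -⅔ + (-1953 + 30) = -⅔ - 1923 = -5771/3 ≈ -1923.7)
S + w(167) = -5771/3 + √2*√167 = -5771/3 + √334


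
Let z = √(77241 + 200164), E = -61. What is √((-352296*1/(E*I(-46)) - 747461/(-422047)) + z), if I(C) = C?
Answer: √(-43399746416294052793 + 350620235552427481*√277405)/592131941 ≈ 20.073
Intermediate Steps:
z = √277405 ≈ 526.69
√((-352296*1/(E*I(-46)) - 747461/(-422047)) + z) = √((-352296/((-46*(-61))) - 747461/(-422047)) + √277405) = √((-352296/2806 - 747461*(-1/422047)) + √277405) = √((-352296*1/2806 + 747461/422047) + √277405) = √((-176148/1403 + 747461/422047) + √277405) = √(-73294047173/592131941 + √277405)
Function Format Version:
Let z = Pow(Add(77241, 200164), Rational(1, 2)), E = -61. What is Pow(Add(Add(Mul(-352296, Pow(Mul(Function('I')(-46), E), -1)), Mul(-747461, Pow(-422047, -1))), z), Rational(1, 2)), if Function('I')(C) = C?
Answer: Mul(Rational(1, 592131941), Pow(Add(-43399746416294052793, Mul(350620235552427481, Pow(277405, Rational(1, 2)))), Rational(1, 2))) ≈ 20.073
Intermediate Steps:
z = Pow(277405, Rational(1, 2)) ≈ 526.69
Pow(Add(Add(Mul(-352296, Pow(Mul(Function('I')(-46), E), -1)), Mul(-747461, Pow(-422047, -1))), z), Rational(1, 2)) = Pow(Add(Add(Mul(-352296, Pow(Mul(-46, -61), -1)), Mul(-747461, Pow(-422047, -1))), Pow(277405, Rational(1, 2))), Rational(1, 2)) = Pow(Add(Add(Mul(-352296, Pow(2806, -1)), Mul(-747461, Rational(-1, 422047))), Pow(277405, Rational(1, 2))), Rational(1, 2)) = Pow(Add(Add(Mul(-352296, Rational(1, 2806)), Rational(747461, 422047)), Pow(277405, Rational(1, 2))), Rational(1, 2)) = Pow(Add(Add(Rational(-176148, 1403), Rational(747461, 422047)), Pow(277405, Rational(1, 2))), Rational(1, 2)) = Pow(Add(Rational(-73294047173, 592131941), Pow(277405, Rational(1, 2))), Rational(1, 2))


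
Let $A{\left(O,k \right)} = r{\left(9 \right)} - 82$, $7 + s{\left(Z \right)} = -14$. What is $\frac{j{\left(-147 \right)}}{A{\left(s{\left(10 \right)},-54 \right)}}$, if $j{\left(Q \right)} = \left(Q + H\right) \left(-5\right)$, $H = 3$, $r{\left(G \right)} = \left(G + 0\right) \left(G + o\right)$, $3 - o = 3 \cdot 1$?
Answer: $-720$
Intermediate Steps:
$s{\left(Z \right)} = -21$ ($s{\left(Z \right)} = -7 - 14 = -21$)
$o = 0$ ($o = 3 - 3 \cdot 1 = 3 - 3 = 0$)
$r{\left(G \right)} = G^{2}$ ($r{\left(G \right)} = \left(G + 0\right) \left(G + 0\right) = G G = G^{2}$)
$A{\left(O,k \right)} = -1$ ($A{\left(O,k \right)} = 9^{2} - 82 = 81 - 82 = -1$)
$j{\left(Q \right)} = -15 - 5 Q$ ($j{\left(Q \right)} = \left(Q + 3\right) \left(-5\right) = \left(3 + Q\right) \left(-5\right) = -15 - 5 Q$)
$\frac{j{\left(-147 \right)}}{A{\left(s{\left(10 \right)},-54 \right)}} = \frac{-15 - -735}{-1} = \left(-15 + 735\right) \left(-1\right) = 720 \left(-1\right) = -720$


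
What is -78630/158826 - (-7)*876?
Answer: 162307067/26471 ≈ 6131.5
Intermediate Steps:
-78630/158826 - (-7)*876 = -78630*1/158826 - 1*(-6132) = -13105/26471 + 6132 = 162307067/26471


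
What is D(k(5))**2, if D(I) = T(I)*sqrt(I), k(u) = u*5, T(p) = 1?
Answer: 25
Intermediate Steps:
k(u) = 5*u
D(I) = sqrt(I) (D(I) = 1*sqrt(I) = sqrt(I))
D(k(5))**2 = (sqrt(5*5))**2 = (sqrt(25))**2 = 5**2 = 25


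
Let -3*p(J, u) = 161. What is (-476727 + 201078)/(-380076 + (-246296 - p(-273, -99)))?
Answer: 826947/1878955 ≈ 0.44011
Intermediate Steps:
p(J, u) = -161/3 (p(J, u) = -⅓*161 = -161/3)
(-476727 + 201078)/(-380076 + (-246296 - p(-273, -99))) = (-476727 + 201078)/(-380076 + (-246296 - 1*(-161/3))) = -275649/(-380076 + (-246296 + 161/3)) = -275649/(-380076 - 738727/3) = -275649/(-1878955/3) = -275649*(-3/1878955) = 826947/1878955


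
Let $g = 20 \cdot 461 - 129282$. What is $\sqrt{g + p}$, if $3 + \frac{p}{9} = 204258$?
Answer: $\sqrt{1718233} \approx 1310.8$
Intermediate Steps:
$p = 1838295$ ($p = -27 + 9 \cdot 204258 = -27 + 1838322 = 1838295$)
$g = -120062$ ($g = 9220 - 129282 = -120062$)
$\sqrt{g + p} = \sqrt{-120062 + 1838295} = \sqrt{1718233}$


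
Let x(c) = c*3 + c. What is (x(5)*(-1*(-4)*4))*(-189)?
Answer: -60480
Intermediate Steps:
x(c) = 4*c (x(c) = 3*c + c = 4*c)
(x(5)*(-1*(-4)*4))*(-189) = ((4*5)*(-1*(-4)*4))*(-189) = (20*(4*4))*(-189) = (20*16)*(-189) = 320*(-189) = -60480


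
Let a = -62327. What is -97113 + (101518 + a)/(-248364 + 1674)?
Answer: -23956845161/246690 ≈ -97113.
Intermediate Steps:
-97113 + (101518 + a)/(-248364 + 1674) = -97113 + (101518 - 62327)/(-248364 + 1674) = -97113 + 39191/(-246690) = -97113 + 39191*(-1/246690) = -97113 - 39191/246690 = -23956845161/246690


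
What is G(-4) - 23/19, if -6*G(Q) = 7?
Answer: -271/114 ≈ -2.3772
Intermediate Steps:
G(Q) = -7/6 (G(Q) = -⅙*7 = -7/6)
G(-4) - 23/19 = -7/6 - 23/19 = -271/114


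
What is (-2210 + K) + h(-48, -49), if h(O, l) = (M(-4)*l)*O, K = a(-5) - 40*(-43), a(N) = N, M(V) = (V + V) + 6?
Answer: -5199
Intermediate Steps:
M(V) = 6 + 2*V (M(V) = 2*V + 6 = 6 + 2*V)
K = 1715 (K = -5 - 40*(-43) = -5 + 1720 = 1715)
h(O, l) = -2*O*l (h(O, l) = ((6 + 2*(-4))*l)*O = ((6 - 8)*l)*O = (-2*l)*O = -2*O*l)
(-2210 + K) + h(-48, -49) = (-2210 + 1715) - 2*(-48)*(-49) = -495 - 4704 = -5199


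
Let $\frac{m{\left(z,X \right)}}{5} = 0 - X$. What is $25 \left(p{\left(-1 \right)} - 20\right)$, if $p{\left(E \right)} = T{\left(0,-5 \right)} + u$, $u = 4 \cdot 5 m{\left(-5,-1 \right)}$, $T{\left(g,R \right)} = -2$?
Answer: $1950$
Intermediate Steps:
$m{\left(z,X \right)} = - 5 X$ ($m{\left(z,X \right)} = 5 \left(0 - X\right) = 5 \left(- X\right) = - 5 X$)
$u = 100$ ($u = 4 \cdot 5 \left(\left(-5\right) \left(-1\right)\right) = 20 \cdot 5 = 100$)
$p{\left(E \right)} = 98$ ($p{\left(E \right)} = -2 + 100 = 98$)
$25 \left(p{\left(-1 \right)} - 20\right) = 25 \left(98 - 20\right) = 25 \cdot 78 = 1950$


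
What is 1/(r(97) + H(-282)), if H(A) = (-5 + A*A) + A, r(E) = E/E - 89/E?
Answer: 97/7685997 ≈ 1.2620e-5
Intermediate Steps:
r(E) = 1 - 89/E
H(A) = -5 + A + A**2 (H(A) = (-5 + A**2) + A = -5 + A + A**2)
1/(r(97) + H(-282)) = 1/((-89 + 97)/97 + (-5 - 282 + (-282)**2)) = 1/((1/97)*8 + (-5 - 282 + 79524)) = 1/(8/97 + 79237) = 1/(7685997/97) = 97/7685997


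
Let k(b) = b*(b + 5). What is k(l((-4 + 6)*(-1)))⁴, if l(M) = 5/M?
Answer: 390625/256 ≈ 1525.9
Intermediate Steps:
k(b) = b*(5 + b)
k(l((-4 + 6)*(-1)))⁴ = ((5/(((-4 + 6)*(-1))))*(5 + 5/(((-4 + 6)*(-1)))))⁴ = ((5/((2*(-1))))*(5 + 5/((2*(-1)))))⁴ = ((5/(-2))*(5 + 5/(-2)))⁴ = ((5*(-½))*(5 + 5*(-½)))⁴ = (-5*(5 - 5/2)/2)⁴ = (-5/2*5/2)⁴ = (-25/4)⁴ = 390625/256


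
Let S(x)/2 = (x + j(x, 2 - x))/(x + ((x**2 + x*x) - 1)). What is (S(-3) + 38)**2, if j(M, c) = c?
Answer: 71824/49 ≈ 1465.8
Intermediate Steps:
S(x) = 4/(-1 + x + 2*x**2) (S(x) = 2*((x + (2 - x))/(x + ((x**2 + x*x) - 1))) = 2*(2/(x + ((x**2 + x**2) - 1))) = 2*(2/(x + (2*x**2 - 1))) = 2*(2/(x + (-1 + 2*x**2))) = 2*(2/(-1 + x + 2*x**2)) = 4/(-1 + x + 2*x**2))
(S(-3) + 38)**2 = (4/(-1 - 3 + 2*(-3)**2) + 38)**2 = (4/(-1 - 3 + 2*9) + 38)**2 = (4/(-1 - 3 + 18) + 38)**2 = (4/14 + 38)**2 = (4*(1/14) + 38)**2 = (2/7 + 38)**2 = (268/7)**2 = 71824/49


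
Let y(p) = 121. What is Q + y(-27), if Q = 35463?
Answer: 35584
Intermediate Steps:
Q + y(-27) = 35463 + 121 = 35584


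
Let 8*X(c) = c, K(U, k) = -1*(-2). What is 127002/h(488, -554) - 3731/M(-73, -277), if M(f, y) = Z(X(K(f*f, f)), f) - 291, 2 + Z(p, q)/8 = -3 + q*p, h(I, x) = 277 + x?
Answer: -59546467/132129 ≈ -450.67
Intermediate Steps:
K(U, k) = 2
X(c) = c/8
Z(p, q) = -40 + 8*p*q (Z(p, q) = -16 + 8*(-3 + q*p) = -16 + 8*(-3 + p*q) = -16 + (-24 + 8*p*q) = -40 + 8*p*q)
M(f, y) = -331 + 2*f (M(f, y) = (-40 + 8*((⅛)*2)*f) - 291 = (-40 + 8*(¼)*f) - 291 = (-40 + 2*f) - 291 = -331 + 2*f)
127002/h(488, -554) - 3731/M(-73, -277) = 127002/(277 - 554) - 3731/(-331 + 2*(-73)) = 127002/(-277) - 3731/(-331 - 146) = 127002*(-1/277) - 3731/(-477) = -127002/277 - 3731*(-1/477) = -127002/277 + 3731/477 = -59546467/132129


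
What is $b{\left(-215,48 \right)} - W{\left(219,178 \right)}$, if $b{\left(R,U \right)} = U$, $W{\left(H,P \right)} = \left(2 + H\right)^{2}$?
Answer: $-48793$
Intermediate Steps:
$b{\left(-215,48 \right)} - W{\left(219,178 \right)} = 48 - \left(2 + 219\right)^{2} = 48 - 221^{2} = 48 - 48841 = -48793$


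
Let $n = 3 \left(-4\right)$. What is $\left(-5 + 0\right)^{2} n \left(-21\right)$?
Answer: $6300$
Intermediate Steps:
$n = -12$
$\left(-5 + 0\right)^{2} n \left(-21\right) = \left(-5 + 0\right)^{2} \left(-12\right) \left(-21\right) = \left(-5\right)^{2} \left(-12\right) \left(-21\right) = 25 \left(-12\right) \left(-21\right) = \left(-300\right) \left(-21\right) = 6300$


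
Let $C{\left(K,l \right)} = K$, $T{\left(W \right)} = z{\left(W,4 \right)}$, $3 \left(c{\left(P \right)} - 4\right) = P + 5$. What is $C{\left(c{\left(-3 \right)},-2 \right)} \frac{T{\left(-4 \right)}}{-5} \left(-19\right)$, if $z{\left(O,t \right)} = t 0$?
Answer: $0$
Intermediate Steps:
$c{\left(P \right)} = \frac{17}{3} + \frac{P}{3}$ ($c{\left(P \right)} = 4 + \frac{P + 5}{3} = 4 + \frac{5 + P}{3} = 4 + \left(\frac{5}{3} + \frac{P}{3}\right) = \frac{17}{3} + \frac{P}{3}$)
$z{\left(O,t \right)} = 0$
$T{\left(W \right)} = 0$
$C{\left(c{\left(-3 \right)},-2 \right)} \frac{T{\left(-4 \right)}}{-5} \left(-19\right) = \left(\frac{17}{3} + \frac{1}{3} \left(-3\right)\right) \frac{0}{-5} \left(-19\right) = \left(\frac{17}{3} - 1\right) 0 \left(- \frac{1}{5}\right) \left(-19\right) = \frac{14}{3} \cdot 0 \left(-19\right) = 0 \left(-19\right) = 0$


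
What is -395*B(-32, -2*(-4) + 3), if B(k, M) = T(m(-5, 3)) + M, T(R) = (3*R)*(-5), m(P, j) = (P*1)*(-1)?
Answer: 25280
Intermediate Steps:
m(P, j) = -P (m(P, j) = P*(-1) = -P)
T(R) = -15*R
B(k, M) = -75 + M (B(k, M) = -(-15)*(-5) + M = -15*5 + M = -75 + M)
-395*B(-32, -2*(-4) + 3) = -395*(-75 + (-2*(-4) + 3)) = -395*(-75 + (8 + 3)) = -395*(-75 + 11) = -395*(-64) = 25280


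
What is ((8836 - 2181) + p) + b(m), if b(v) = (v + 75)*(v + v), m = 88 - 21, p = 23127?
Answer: 48810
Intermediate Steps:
m = 67
b(v) = 2*v*(75 + v) (b(v) = (75 + v)*(2*v) = 2*v*(75 + v))
((8836 - 2181) + p) + b(m) = ((8836 - 2181) + 23127) + 2*67*(75 + 67) = (6655 + 23127) + 2*67*142 = 29782 + 19028 = 48810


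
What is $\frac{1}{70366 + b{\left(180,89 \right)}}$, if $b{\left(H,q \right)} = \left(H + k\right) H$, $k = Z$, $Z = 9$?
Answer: $\frac{1}{104386} \approx 9.5798 \cdot 10^{-6}$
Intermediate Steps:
$k = 9$
$b{\left(H,q \right)} = H \left(9 + H\right)$ ($b{\left(H,q \right)} = \left(H + 9\right) H = \left(9 + H\right) H = H \left(9 + H\right)$)
$\frac{1}{70366 + b{\left(180,89 \right)}} = \frac{1}{70366 + 180 \left(9 + 180\right)} = \frac{1}{70366 + 180 \cdot 189} = \frac{1}{70366 + 34020} = \frac{1}{104386}$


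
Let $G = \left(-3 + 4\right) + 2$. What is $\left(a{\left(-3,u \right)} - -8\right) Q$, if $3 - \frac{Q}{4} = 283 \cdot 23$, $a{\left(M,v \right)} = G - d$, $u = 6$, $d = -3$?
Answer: $-364336$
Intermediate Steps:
$G = 3$ ($G = 1 + 2 = 3$)
$a{\left(M,v \right)} = 6$ ($a{\left(M,v \right)} = 3 - -3 = 3 + 3 = 6$)
$Q = -26024$ ($Q = 12 - 4 \cdot 283 \cdot 23 = 12 - 26036 = -26024$)
$\left(a{\left(-3,u \right)} - -8\right) Q = \left(6 - -8\right) \left(-26024\right) = \left(6 + 8\right) \left(-26024\right) = 14 \left(-26024\right) = -364336$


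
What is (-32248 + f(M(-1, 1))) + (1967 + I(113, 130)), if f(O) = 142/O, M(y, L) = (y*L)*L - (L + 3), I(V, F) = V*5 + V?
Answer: -148157/5 ≈ -29631.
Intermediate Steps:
I(V, F) = 6*V (I(V, F) = 5*V + V = 6*V)
M(y, L) = -3 - L + y*L² (M(y, L) = (L*y)*L - (3 + L) = y*L² + (-3 - L) = -3 - L + y*L²)
(-32248 + f(M(-1, 1))) + (1967 + I(113, 130)) = (-32248 + 142/(-3 - 1*1 - 1*1²)) + (1967 + 6*113) = (-32248 + 142/(-3 - 1 - 1*1)) + (1967 + 678) = (-32248 + 142/(-3 - 1 - 1)) + 2645 = (-32248 + 142/(-5)) + 2645 = (-32248 + 142*(-⅕)) + 2645 = (-32248 - 142/5) + 2645 = -161382/5 + 2645 = -148157/5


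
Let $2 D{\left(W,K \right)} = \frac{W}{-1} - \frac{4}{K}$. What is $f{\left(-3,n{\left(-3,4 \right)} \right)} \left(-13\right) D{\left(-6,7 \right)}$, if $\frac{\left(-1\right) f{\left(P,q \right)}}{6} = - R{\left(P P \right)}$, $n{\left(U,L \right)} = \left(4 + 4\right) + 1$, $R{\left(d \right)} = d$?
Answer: $- \frac{13338}{7} \approx -1905.4$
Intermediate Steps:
$n{\left(U,L \right)} = 9$ ($n{\left(U,L \right)} = 8 + 1 = 9$)
$D{\left(W,K \right)} = - \frac{2}{K} - \frac{W}{2}$ ($D{\left(W,K \right)} = \frac{\frac{W}{-1} - \frac{4}{K}}{2} = \frac{W \left(-1\right) - \frac{4}{K}}{2} = \frac{- W - \frac{4}{K}}{2} = - \frac{2}{K} - \frac{W}{2}$)
$f{\left(P,q \right)} = 6 P^{2}$ ($f{\left(P,q \right)} = - 6 \left(- P P\right) = - 6 \left(- P^{2}\right) = 6 P^{2}$)
$f{\left(-3,n{\left(-3,4 \right)} \right)} \left(-13\right) D{\left(-6,7 \right)} = 6 \left(-3\right)^{2} \left(-13\right) \left(- \frac{2}{7} - -3\right) = 6 \cdot 9 \left(-13\right) \left(\left(-2\right) \frac{1}{7} + 3\right) = 54 \left(-13\right) \left(- \frac{2}{7} + 3\right) = \left(-702\right) \frac{19}{7} = - \frac{13338}{7}$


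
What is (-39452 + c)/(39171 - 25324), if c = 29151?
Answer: -10301/13847 ≈ -0.74392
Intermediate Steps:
(-39452 + c)/(39171 - 25324) = (-39452 + 29151)/(39171 - 25324) = -10301/13847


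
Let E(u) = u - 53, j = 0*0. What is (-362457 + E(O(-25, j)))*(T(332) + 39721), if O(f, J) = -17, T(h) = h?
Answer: -14520293931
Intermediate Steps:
j = 0
E(u) = -53 + u
(-362457 + E(O(-25, j)))*(T(332) + 39721) = (-362457 + (-53 - 17))*(332 + 39721) = (-362457 - 70)*40053 = -362527*40053 = -14520293931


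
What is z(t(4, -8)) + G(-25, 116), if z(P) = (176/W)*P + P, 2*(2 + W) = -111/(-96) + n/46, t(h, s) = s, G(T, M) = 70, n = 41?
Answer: 2161670/1437 ≈ 1504.3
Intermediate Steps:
W = -1437/1472 (W = -2 + (-111/(-96) + 41/46)/2 = -2 + (-111*(-1/96) + 41*(1/46))/2 = -2 + (37/32 + 41/46)/2 = -2 + (½)*(1507/736) = -2 + 1507/1472 = -1437/1472 ≈ -0.97622)
z(P) = -257635*P/1437 (z(P) = (176/(-1437/1472))*P + P = (176*(-1472/1437))*P + P = -259072*P/1437 + P = -257635*P/1437)
z(t(4, -8)) + G(-25, 116) = -257635/1437*(-8) + 70 = 2061080/1437 + 70 = 2161670/1437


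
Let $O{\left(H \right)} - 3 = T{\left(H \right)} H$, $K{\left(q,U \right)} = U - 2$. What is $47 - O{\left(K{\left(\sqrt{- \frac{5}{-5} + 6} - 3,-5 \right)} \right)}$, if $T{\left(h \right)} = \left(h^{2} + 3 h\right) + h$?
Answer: $191$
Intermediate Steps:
$T{\left(h \right)} = h^{2} + 4 h$
$K{\left(q,U \right)} = -2 + U$
$O{\left(H \right)} = 3 + H^{2} \left(4 + H\right)$ ($O{\left(H \right)} = 3 + H \left(4 + H\right) H = 3 + H^{2} \left(4 + H\right)$)
$47 - O{\left(K{\left(\sqrt{- \frac{5}{-5} + 6} - 3,-5 \right)} \right)} = 47 - \left(3 + \left(-2 - 5\right)^{2} \left(4 - 7\right)\right) = 47 - \left(3 + \left(-7\right)^{2} \left(4 - 7\right)\right) = 47 - \left(3 + 49 \left(-3\right)\right) = 47 - \left(3 - 147\right) = 47 - -144 = 47 + 144 = 191$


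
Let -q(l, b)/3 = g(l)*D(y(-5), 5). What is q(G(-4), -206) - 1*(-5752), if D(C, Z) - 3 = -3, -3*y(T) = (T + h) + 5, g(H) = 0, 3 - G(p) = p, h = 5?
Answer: 5752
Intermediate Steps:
G(p) = 3 - p
y(T) = -10/3 - T/3 (y(T) = -((T + 5) + 5)/3 = -((5 + T) + 5)/3 = -(10 + T)/3 = -10/3 - T/3)
D(C, Z) = 0 (D(C, Z) = 3 - 3 = 0)
q(l, b) = 0 (q(l, b) = -0*0 = -3*0 = 0)
q(G(-4), -206) - 1*(-5752) = 0 - 1*(-5752) = 0 + 5752 = 5752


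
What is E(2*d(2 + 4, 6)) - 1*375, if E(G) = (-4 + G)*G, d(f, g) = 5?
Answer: -315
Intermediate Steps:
E(G) = G*(-4 + G)
E(2*d(2 + 4, 6)) - 1*375 = (2*5)*(-4 + 2*5) - 1*375 = 10*(-4 + 10) - 375 = 10*6 - 375 = 60 - 375 = -315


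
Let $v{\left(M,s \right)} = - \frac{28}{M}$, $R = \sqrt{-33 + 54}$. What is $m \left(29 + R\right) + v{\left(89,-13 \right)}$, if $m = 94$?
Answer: $\frac{242586}{89} + 94 \sqrt{21} \approx 3156.4$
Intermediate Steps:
$R = \sqrt{21} \approx 4.5826$
$m \left(29 + R\right) + v{\left(89,-13 \right)} = 94 \left(29 + \sqrt{21}\right) - \frac{28}{89} = \left(2726 + 94 \sqrt{21}\right) - \frac{28}{89} = \frac{242586}{89} + 94 \sqrt{21}$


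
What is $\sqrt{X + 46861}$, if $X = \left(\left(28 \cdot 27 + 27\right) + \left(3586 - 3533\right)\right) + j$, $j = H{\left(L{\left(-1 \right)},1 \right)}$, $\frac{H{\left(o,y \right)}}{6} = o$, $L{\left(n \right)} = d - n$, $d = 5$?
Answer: $\sqrt{47733} \approx 218.48$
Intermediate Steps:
$L{\left(n \right)} = 5 - n$
$H{\left(o,y \right)} = 6 o$
$j = 36$ ($j = 6 \left(5 - -1\right) = 6 \left(5 + 1\right) = 6 \cdot 6 = 36$)
$X = 872$ ($X = \left(\left(28 \cdot 27 + 27\right) + \left(3586 - 3533\right)\right) + 36 = \left(\left(756 + 27\right) + 53\right) + 36 = \left(783 + 53\right) + 36 = 836 + 36 = 872$)
$\sqrt{X + 46861} = \sqrt{872 + 46861} = \sqrt{47733}$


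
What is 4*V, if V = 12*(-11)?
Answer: -528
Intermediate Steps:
V = -132
4*V = 4*(-132) = -528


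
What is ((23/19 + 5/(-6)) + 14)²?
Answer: 2686321/12996 ≈ 206.70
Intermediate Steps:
((23/19 + 5/(-6)) + 14)² = ((23*(1/19) + 5*(-⅙)) + 14)² = ((23/19 - ⅚) + 14)² = (43/114 + 14)² = (1639/114)² = 2686321/12996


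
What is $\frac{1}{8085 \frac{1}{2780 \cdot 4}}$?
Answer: $\frac{2224}{1617} \approx 1.3754$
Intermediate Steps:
$\frac{1}{8085 \frac{1}{2780 \cdot 4}} = \frac{1}{8085 \cdot \frac{1}{11120}} = \frac{1}{\frac{1617}{2224}} = \frac{2224}{1617}$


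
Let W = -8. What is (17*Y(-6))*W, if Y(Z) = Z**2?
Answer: -4896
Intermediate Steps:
(17*Y(-6))*W = (17*(-6)**2)*(-8) = (17*36)*(-8) = 612*(-8) = -4896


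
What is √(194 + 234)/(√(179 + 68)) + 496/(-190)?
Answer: -248/95 + 2*√26429/247 ≈ -1.2942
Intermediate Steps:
√(194 + 234)/(√(179 + 68)) + 496/(-190) = √428/(√247) + 496*(-1/190) = (2*√107)*(√247/247) - 248/95 = 2*√26429/247 - 248/95 = -248/95 + 2*√26429/247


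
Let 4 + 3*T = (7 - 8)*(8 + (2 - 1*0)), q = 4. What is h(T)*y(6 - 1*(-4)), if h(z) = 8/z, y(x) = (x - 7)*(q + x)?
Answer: -72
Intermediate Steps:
T = -14/3 (T = -4/3 + ((7 - 8)*(8 + (2 - 1*0)))/3 = -4/3 + (-(8 + (2 + 0)))/3 = -4/3 + (-(8 + 2))/3 = -4/3 + (-1*10)/3 = -4/3 + (⅓)*(-10) = -4/3 - 10/3 = -14/3 ≈ -4.6667)
y(x) = (-7 + x)*(4 + x) (y(x) = (x - 7)*(4 + x) = (-7 + x)*(4 + x))
h(T)*y(6 - 1*(-4)) = (8/(-14/3))*(-28 + (6 - 1*(-4))² - 3*(6 - 1*(-4))) = (8*(-3/14))*(-28 + (6 + 4)² - 3*(6 + 4)) = -12*(-28 + 10² - 3*10)/7 = -12*(-28 + 100 - 30)/7 = -12/7*42 = -72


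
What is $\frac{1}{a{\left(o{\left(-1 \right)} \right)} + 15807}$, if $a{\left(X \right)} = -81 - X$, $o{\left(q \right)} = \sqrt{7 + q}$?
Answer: $\frac{2621}{41217845} + \frac{\sqrt{6}}{247307070} \approx 6.3599 \cdot 10^{-5}$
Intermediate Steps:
$\frac{1}{a{\left(o{\left(-1 \right)} \right)} + 15807} = \frac{1}{\left(-81 - \sqrt{7 - 1}\right) + 15807} = \frac{1}{\left(-81 - \sqrt{6}\right) + 15807} = \frac{1}{15726 - \sqrt{6}}$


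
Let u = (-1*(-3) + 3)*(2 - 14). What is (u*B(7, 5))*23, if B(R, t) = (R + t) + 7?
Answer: -31464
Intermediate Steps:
u = -72 (u = (3 + 3)*(-12) = 6*(-12) = -72)
B(R, t) = 7 + R + t
(u*B(7, 5))*23 = -72*(7 + 7 + 5)*23 = -72*19*23 = -1368*23 = -31464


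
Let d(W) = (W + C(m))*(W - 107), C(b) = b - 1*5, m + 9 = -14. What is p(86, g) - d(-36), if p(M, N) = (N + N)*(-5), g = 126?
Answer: -10412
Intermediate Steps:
m = -23 (m = -9 - 14 = -23)
C(b) = -5 + b (C(b) = b - 5 = -5 + b)
p(M, N) = -10*N (p(M, N) = (2*N)*(-5) = -10*N)
d(W) = (-107 + W)*(-28 + W) (d(W) = (W + (-5 - 23))*(W - 107) = (W - 28)*(-107 + W) = (-28 + W)*(-107 + W) = (-107 + W)*(-28 + W))
p(86, g) - d(-36) = -10*126 - (2996 + (-36)² - 135*(-36)) = -1260 - (2996 + 1296 + 4860) = -1260 - 1*9152 = -1260 - 9152 = -10412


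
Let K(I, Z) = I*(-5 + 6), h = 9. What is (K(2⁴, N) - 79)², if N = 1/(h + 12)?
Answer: 3969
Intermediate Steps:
N = 1/21 (N = 1/(9 + 12) = 1/21 ≈ 0.047619)
K(I, Z) = I (K(I, Z) = I*1 = I)
(K(2⁴, N) - 79)² = (2⁴ - 79)² = (16 - 79)² = (-63)² = 3969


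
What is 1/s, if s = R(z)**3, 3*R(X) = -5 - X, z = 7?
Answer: -1/64 ≈ -0.015625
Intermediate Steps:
R(X) = -5/3 - X/3 (R(X) = (-5 - X)/3 = -5/3 - X/3)
s = -64 (s = (-5/3 - 1/3*7)**3 = (-5/3 - 7/3)**3 = (-4)**3 = -64)
1/s = 1/(-64) = -1/64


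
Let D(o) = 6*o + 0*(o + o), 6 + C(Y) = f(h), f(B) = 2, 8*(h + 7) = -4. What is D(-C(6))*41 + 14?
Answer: 998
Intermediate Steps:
h = -15/2 (h = -7 + (⅛)*(-4) = -7 - ½ = -15/2 ≈ -7.5000)
C(Y) = -4 (C(Y) = -6 + 2 = -4)
D(o) = 6*o (D(o) = 6*o + 0*(2*o) = 6*o + 0 = 6*o)
D(-C(6))*41 + 14 = (6*(-1*(-4)))*41 + 14 = (6*4)*41 + 14 = 24*41 + 14 = 984 + 14 = 998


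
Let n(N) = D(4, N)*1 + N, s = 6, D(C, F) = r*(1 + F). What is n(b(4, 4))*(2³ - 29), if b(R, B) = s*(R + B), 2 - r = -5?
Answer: -8211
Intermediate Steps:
r = 7 (r = 2 - 1*(-5) = 2 + 5 = 7)
D(C, F) = 7 + 7*F (D(C, F) = 7*(1 + F) = 7 + 7*F)
b(R, B) = 6*B + 6*R (b(R, B) = 6*(R + B) = 6*(B + R) = 6*B + 6*R)
n(N) = 7 + 8*N (n(N) = (7 + 7*N)*1 + N = (7 + 7*N) + N = 7 + 8*N)
n(b(4, 4))*(2³ - 29) = (7 + 8*(6*4 + 6*4))*(2³ - 29) = (7 + 8*(24 + 24))*(8 - 29) = (7 + 8*48)*(-21) = (7 + 384)*(-21) = 391*(-21) = -8211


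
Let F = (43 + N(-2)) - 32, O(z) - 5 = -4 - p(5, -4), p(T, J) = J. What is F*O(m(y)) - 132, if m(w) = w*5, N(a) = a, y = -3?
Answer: -87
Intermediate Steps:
m(w) = 5*w
O(z) = 5 (O(z) = 5 + (-4 - 1*(-4)) = 5 + (-4 + 4) = 5 + 0 = 5)
F = 9 (F = (43 - 2) - 32 = 41 - 32 = 9)
F*O(m(y)) - 132 = 9*5 - 132 = 45 - 132 = -87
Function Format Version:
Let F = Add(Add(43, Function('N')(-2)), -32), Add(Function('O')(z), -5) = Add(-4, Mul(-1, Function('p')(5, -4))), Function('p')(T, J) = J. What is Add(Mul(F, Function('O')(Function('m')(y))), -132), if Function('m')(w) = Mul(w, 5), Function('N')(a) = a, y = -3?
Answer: -87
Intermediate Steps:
Function('m')(w) = Mul(5, w)
Function('O')(z) = 5 (Function('O')(z) = Add(5, Add(-4, Mul(-1, -4))) = Add(5, Add(-4, 4)) = Add(5, 0) = 5)
F = 9 (F = Add(Add(43, -2), -32) = Add(41, -32) = 9)
Add(Mul(F, Function('O')(Function('m')(y))), -132) = Add(Mul(9, 5), -132) = Add(45, -132) = -87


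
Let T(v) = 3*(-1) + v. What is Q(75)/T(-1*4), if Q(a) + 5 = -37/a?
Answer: 412/525 ≈ 0.78476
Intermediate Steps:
T(v) = -3 + v
Q(a) = -5 - 37/a
Q(75)/T(-1*4) = (-5 - 37/75)/(-3 - 1*4) = (-5 - 37*1/75)/(-3 - 4) = (-5 - 37/75)/(-7) = -412/75*(-1/7) = 412/525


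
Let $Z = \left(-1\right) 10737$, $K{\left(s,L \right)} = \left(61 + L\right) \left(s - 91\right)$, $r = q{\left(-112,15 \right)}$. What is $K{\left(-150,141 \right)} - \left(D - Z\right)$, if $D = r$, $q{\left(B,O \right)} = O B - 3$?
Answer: $-57736$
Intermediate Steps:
$q{\left(B,O \right)} = -3 + B O$ ($q{\left(B,O \right)} = B O - 3 = -3 + B O$)
$r = -1683$ ($r = -3 - 1680 = -1683$)
$K{\left(s,L \right)} = \left(-91 + s\right) \left(61 + L\right)$ ($K{\left(s,L \right)} = \left(61 + L\right) \left(-91 + s\right) = \left(-91 + s\right) \left(61 + L\right)$)
$Z = -10737$
$D = -1683$
$K{\left(-150,141 \right)} - \left(D - Z\right) = \left(-5551 - 12831 + 61 \left(-150\right) + 141 \left(-150\right)\right) - 9054 = \left(-5551 - 12831 - 9150 - 21150\right) + \left(-10737 + 1683\right) = -48682 - 9054 = -57736$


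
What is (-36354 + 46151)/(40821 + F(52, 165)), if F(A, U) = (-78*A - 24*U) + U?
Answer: 9797/32970 ≈ 0.29715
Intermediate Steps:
F(A, U) = -78*A - 23*U
(-36354 + 46151)/(40821 + F(52, 165)) = (-36354 + 46151)/(40821 + (-78*52 - 23*165)) = 9797/(40821 + (-4056 - 3795)) = 9797/(40821 - 7851) = 9797/32970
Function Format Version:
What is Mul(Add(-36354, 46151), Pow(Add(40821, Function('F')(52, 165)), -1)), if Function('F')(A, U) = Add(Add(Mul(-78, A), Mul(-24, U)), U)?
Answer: Rational(9797, 32970) ≈ 0.29715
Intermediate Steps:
Function('F')(A, U) = Add(Mul(-78, A), Mul(-23, U))
Mul(Add(-36354, 46151), Pow(Add(40821, Function('F')(52, 165)), -1)) = Mul(Add(-36354, 46151), Pow(Add(40821, Add(Mul(-78, 52), Mul(-23, 165))), -1)) = Mul(9797, Pow(Add(40821, Add(-4056, -3795)), -1)) = Mul(9797, Pow(Add(40821, -7851), -1)) = Mul(9797, Pow(32970, -1)) = Mul(9797, Rational(1, 32970)) = Rational(9797, 32970)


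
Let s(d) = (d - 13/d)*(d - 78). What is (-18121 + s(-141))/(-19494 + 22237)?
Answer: 598677/128921 ≈ 4.6438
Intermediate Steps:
s(d) = (-78 + d)*(d - 13/d) (s(d) = (d - 13/d)*(-78 + d) = (-78 + d)*(d - 13/d))
(-18121 + s(-141))/(-19494 + 22237) = (-18121 + (-13 + (-141)**2 - 78*(-141) + 1014/(-141)))/(-19494 + 22237) = (-18121 + (-13 + 19881 + 10998 + 1014*(-1/141)))/2743 = (-18121 + (-13 + 19881 + 10998 - 338/47))*(1/2743) = (-18121 + 1450364/47)*(1/2743) = (598677/47)*(1/2743) = 598677/128921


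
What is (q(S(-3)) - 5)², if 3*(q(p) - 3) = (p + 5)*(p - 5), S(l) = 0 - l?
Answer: 484/9 ≈ 53.778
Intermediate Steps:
S(l) = -l
q(p) = 3 + (-5 + p)*(5 + p)/3 (q(p) = 3 + ((p + 5)*(p - 5))/3 = 3 + ((5 + p)*(-5 + p))/3 = 3 + ((-5 + p)*(5 + p))/3 = 3 + (-5 + p)*(5 + p)/3)
(q(S(-3)) - 5)² = ((-16/3 + (-1*(-3))²/3) - 5)² = ((-16/3 + (⅓)*3²) - 5)² = ((-16/3 + (⅓)*9) - 5)² = ((-16/3 + 3) - 5)² = (-7/3 - 5)² = (-22/3)² = 484/9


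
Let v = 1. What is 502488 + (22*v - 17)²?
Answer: 502513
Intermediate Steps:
502488 + (22*v - 17)² = 502488 + (22*1 - 17)² = 502488 + (22 - 17)² = 502488 + 5² = 502488 + 25 = 502513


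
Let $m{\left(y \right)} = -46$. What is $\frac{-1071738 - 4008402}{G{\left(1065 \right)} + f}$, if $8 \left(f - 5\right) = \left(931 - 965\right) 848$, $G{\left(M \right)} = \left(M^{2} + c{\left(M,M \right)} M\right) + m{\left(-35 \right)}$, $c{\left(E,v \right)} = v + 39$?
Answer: $- \frac{28223}{12813} \approx -2.2027$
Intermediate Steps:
$c{\left(E,v \right)} = 39 + v$
$G{\left(M \right)} = -46 + M^{2} + M \left(39 + M\right)$ ($G{\left(M \right)} = \left(M^{2} + \left(39 + M\right) M\right) - 46 = \left(M^{2} + M \left(39 + M\right)\right) - 46 = -46 + M^{2} + M \left(39 + M\right)$)
$f = -3599$ ($f = 5 + \frac{\left(931 - 965\right) 848}{8} = 5 + \frac{\left(-34\right) 848}{8} = 5 + \frac{1}{8} \left(-28832\right) = 5 - 3604 = -3599$)
$\frac{-1071738 - 4008402}{G{\left(1065 \right)} + f} = \frac{-1071738 - 4008402}{\left(-46 + 1065^{2} + 1065 \left(39 + 1065\right)\right) - 3599} = - \frac{5080140}{\left(-46 + 1134225 + 1065 \cdot 1104\right) - 3599} = - \frac{5080140}{\left(-46 + 1134225 + 1175760\right) - 3599} = - \frac{5080140}{2309939 - 3599} = - \frac{5080140}{2306340} = \left(-5080140\right) \frac{1}{2306340} = - \frac{28223}{12813}$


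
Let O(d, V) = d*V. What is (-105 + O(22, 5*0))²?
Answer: 11025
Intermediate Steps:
O(d, V) = V*d
(-105 + O(22, 5*0))² = (-105 + (5*0)*22)² = (-105 + 0*22)² = (-105 + 0)² = (-105)² = 11025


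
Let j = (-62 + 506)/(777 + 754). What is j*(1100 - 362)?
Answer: 327672/1531 ≈ 214.02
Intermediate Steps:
j = 444/1531 ≈ 0.29001
j*(1100 - 362) = 444*(1100 - 362)/1531 = (444/1531)*738 = 327672/1531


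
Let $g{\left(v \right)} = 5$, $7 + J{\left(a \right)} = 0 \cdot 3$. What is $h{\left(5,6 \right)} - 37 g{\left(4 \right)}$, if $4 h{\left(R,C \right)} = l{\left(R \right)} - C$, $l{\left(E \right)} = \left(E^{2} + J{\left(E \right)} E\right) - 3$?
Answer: $- \frac{759}{4} \approx -189.75$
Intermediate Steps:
$J{\left(a \right)} = -7$ ($J{\left(a \right)} = -7 + 0 \cdot 3 = -7 + 0 = -7$)
$l{\left(E \right)} = -3 + E^{2} - 7 E$ ($l{\left(E \right)} = \left(E^{2} - 7 E\right) - 3 = -3 + E^{2} - 7 E$)
$h{\left(R,C \right)} = - \frac{3}{4} - \frac{7 R}{4} - \frac{C}{4} + \frac{R^{2}}{4}$ ($h{\left(R,C \right)} = \frac{\left(-3 + R^{2} - 7 R\right) - C}{4} = \frac{-3 + R^{2} - C - 7 R}{4} = - \frac{3}{4} - \frac{7 R}{4} - \frac{C}{4} + \frac{R^{2}}{4}$)
$h{\left(5,6 \right)} - 37 g{\left(4 \right)} = \left(- \frac{3}{4} - \frac{35}{4} - \frac{3}{2} + \frac{5^{2}}{4}\right) - 185 = \left(- \frac{3}{4} - \frac{35}{4} - \frac{3}{2} + \frac{1}{4} \cdot 25\right) - 185 = \left(- \frac{3}{4} - \frac{35}{4} - \frac{3}{2} + \frac{25}{4}\right) - 185 = - \frac{19}{4} - 185 = - \frac{759}{4}$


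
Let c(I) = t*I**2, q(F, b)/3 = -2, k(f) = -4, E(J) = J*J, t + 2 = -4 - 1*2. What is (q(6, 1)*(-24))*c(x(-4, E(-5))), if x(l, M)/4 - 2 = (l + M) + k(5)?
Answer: -6653952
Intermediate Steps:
t = -8 (t = -2 + (-4 - 1*2) = -2 + (-4 - 2) = -2 - 6 = -8)
E(J) = J**2
x(l, M) = -8 + 4*M + 4*l (x(l, M) = 8 + 4*((l + M) - 4) = 8 + 4*((M + l) - 4) = 8 + 4*(-4 + M + l) = 8 + (-16 + 4*M + 4*l) = -8 + 4*M + 4*l)
q(F, b) = -6 (q(F, b) = 3*(-2) = -6)
c(I) = -8*I**2
(q(6, 1)*(-24))*c(x(-4, E(-5))) = (-6*(-24))*(-8*(-8 + 4*(-5)**2 + 4*(-4))**2) = 144*(-8*(-8 + 4*25 - 16)**2) = 144*(-8*(-8 + 100 - 16)**2) = 144*(-8*76**2) = 144*(-8*5776) = 144*(-46208) = -6653952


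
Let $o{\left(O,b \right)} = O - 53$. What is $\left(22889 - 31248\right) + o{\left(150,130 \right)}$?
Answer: $-8262$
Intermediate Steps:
$o{\left(O,b \right)} = -53 + O$
$\left(22889 - 31248\right) + o{\left(150,130 \right)} = \left(22889 - 31248\right) + \left(-53 + 150\right) = -8359 + 97 = -8262$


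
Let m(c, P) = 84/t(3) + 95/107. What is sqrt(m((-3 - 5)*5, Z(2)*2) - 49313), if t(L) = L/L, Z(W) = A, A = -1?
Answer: 4*I*sqrt(35225791)/107 ≈ 221.87*I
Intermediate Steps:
Z(W) = -1
t(L) = 1
m(c, P) = 9083/107 (m(c, P) = 84/1 + 95/107 = 84*1 + 95*(1/107) = 84 + 95/107 = 9083/107)
sqrt(m((-3 - 5)*5, Z(2)*2) - 49313) = sqrt(9083/107 - 49313) = sqrt(-5267408/107) = 4*I*sqrt(35225791)/107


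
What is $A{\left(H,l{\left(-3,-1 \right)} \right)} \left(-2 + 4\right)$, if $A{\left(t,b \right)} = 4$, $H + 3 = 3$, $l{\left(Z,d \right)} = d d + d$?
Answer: $8$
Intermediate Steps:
$l{\left(Z,d \right)} = d + d^{2}$ ($l{\left(Z,d \right)} = d^{2} + d = d + d^{2}$)
$H = 0$ ($H = -3 + 3 = 0$)
$A{\left(H,l{\left(-3,-1 \right)} \right)} \left(-2 + 4\right) = 4 \left(-2 + 4\right) = 4 \cdot 2 = 8$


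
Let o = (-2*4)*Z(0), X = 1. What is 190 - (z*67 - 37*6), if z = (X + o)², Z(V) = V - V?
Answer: 345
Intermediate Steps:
Z(V) = 0
o = 0 (o = -2*4*0 = -8*0 = 0)
z = 1 (z = (1 + 0)² = 1² = 1)
190 - (z*67 - 37*6) = 190 - (1*67 - 37*6) = 190 - (67 - 222) = 190 - 1*(-155) = 190 + 155 = 345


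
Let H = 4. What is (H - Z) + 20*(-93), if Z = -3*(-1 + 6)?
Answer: -1841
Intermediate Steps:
Z = -15 (Z = -3*5 = -15)
(H - Z) + 20*(-93) = (4 - 1*(-15)) + 20*(-93) = (4 + 15) - 1860 = 19 - 1860 = -1841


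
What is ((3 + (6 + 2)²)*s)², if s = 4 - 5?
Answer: 4489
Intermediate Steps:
s = -1
((3 + (6 + 2)²)*s)² = ((3 + (6 + 2)²)*(-1))² = ((3 + 8²)*(-1))² = ((3 + 64)*(-1))² = (67*(-1))² = (-67)² = 4489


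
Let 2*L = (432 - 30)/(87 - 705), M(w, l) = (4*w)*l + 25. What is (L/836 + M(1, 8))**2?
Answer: 96358665900025/29658350656 ≈ 3249.0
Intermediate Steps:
M(w, l) = 25 + 4*l*w (M(w, l) = 4*l*w + 25 = 25 + 4*l*w)
L = -67/206 (L = ((432 - 30)/(87 - 705))/2 = (402/(-618))/2 = (402*(-1/618))/2 = (1/2)*(-67/103) = -67/206 ≈ -0.32524)
(L/836 + M(1, 8))**2 = (-67/206/836 + (25 + 4*8*1))**2 = (-67/206*1/836 + (25 + 32))**2 = (-67/172216 + 57)**2 = (9816245/172216)**2 = 96358665900025/29658350656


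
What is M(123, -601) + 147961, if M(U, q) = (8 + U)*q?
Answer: 69230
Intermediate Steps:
M(U, q) = q*(8 + U)
M(123, -601) + 147961 = -601*(8 + 123) + 147961 = -601*131 + 147961 = -78731 + 147961 = 69230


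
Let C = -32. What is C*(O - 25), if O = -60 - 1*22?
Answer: 3424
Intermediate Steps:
O = -82 (O = -60 - 22 = -82)
C*(O - 25) = -32*(-82 - 25) = -32*(-107) = 3424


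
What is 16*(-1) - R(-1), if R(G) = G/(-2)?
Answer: -33/2 ≈ -16.500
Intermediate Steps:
R(G) = -G/2 (R(G) = G*(-½) = -G/2)
16*(-1) - R(-1) = 16*(-1) - (-1)*(-1)/2 = -16 - 1*½ = -16 - ½ = -33/2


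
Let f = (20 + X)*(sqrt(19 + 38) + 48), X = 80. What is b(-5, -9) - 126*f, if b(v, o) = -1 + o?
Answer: -604810 - 12600*sqrt(57) ≈ -6.9994e+5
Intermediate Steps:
f = 4800 + 100*sqrt(57) (f = (20 + 80)*(sqrt(19 + 38) + 48) = 100*(sqrt(57) + 48) = 100*(48 + sqrt(57)) = 4800 + 100*sqrt(57) ≈ 5555.0)
b(-5, -9) - 126*f = (-1 - 9) - 126*(4800 + 100*sqrt(57)) = -10 + (-604800 - 12600*sqrt(57)) = -604810 - 12600*sqrt(57)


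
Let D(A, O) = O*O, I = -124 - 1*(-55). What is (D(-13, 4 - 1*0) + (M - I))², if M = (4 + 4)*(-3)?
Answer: 3721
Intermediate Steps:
I = -69 (I = -124 + 55 = -69)
D(A, O) = O²
M = -24 (M = 8*(-3) = -24)
(D(-13, 4 - 1*0) + (M - I))² = ((4 - 1*0)² + (-24 - 1*(-69)))² = ((4 + 0)² + (-24 + 69))² = (4² + 45)² = (16 + 45)² = 61² = 3721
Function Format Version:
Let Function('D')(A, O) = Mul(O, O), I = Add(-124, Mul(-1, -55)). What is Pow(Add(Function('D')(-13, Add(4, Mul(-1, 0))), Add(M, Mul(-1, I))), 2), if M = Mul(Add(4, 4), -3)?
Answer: 3721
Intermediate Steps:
I = -69 (I = Add(-124, 55) = -69)
Function('D')(A, O) = Pow(O, 2)
M = -24 (M = Mul(8, -3) = -24)
Pow(Add(Function('D')(-13, Add(4, Mul(-1, 0))), Add(M, Mul(-1, I))), 2) = Pow(Add(Pow(Add(4, Mul(-1, 0)), 2), Add(-24, Mul(-1, -69))), 2) = Pow(Add(Pow(Add(4, 0), 2), Add(-24, 69)), 2) = Pow(Add(Pow(4, 2), 45), 2) = Pow(Add(16, 45), 2) = Pow(61, 2) = 3721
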